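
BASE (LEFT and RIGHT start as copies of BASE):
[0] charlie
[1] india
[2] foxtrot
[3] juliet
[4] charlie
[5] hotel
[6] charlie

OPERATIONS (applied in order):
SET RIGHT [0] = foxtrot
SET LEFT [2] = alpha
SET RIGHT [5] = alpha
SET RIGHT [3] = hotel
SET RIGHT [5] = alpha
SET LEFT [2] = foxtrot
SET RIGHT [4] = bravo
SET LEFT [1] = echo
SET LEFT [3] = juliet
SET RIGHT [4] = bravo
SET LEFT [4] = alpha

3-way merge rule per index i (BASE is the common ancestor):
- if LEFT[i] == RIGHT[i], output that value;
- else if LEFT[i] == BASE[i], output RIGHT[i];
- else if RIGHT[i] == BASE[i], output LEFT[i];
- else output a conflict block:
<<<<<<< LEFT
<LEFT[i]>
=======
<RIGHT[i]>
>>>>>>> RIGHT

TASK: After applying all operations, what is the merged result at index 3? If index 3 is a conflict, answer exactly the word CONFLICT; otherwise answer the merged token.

Answer: hotel

Derivation:
Final LEFT:  [charlie, echo, foxtrot, juliet, alpha, hotel, charlie]
Final RIGHT: [foxtrot, india, foxtrot, hotel, bravo, alpha, charlie]
i=0: L=charlie=BASE, R=foxtrot -> take RIGHT -> foxtrot
i=1: L=echo, R=india=BASE -> take LEFT -> echo
i=2: L=foxtrot R=foxtrot -> agree -> foxtrot
i=3: L=juliet=BASE, R=hotel -> take RIGHT -> hotel
i=4: BASE=charlie L=alpha R=bravo all differ -> CONFLICT
i=5: L=hotel=BASE, R=alpha -> take RIGHT -> alpha
i=6: L=charlie R=charlie -> agree -> charlie
Index 3 -> hotel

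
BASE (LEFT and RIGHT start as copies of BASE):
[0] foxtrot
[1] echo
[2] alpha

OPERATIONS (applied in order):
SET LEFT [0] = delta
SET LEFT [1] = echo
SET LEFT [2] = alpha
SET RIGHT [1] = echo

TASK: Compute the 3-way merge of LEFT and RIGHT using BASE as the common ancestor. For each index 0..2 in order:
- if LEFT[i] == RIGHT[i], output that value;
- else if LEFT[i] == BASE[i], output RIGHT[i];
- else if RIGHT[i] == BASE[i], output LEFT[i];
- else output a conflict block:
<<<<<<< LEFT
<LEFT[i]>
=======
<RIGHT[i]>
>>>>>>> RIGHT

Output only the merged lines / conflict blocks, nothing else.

Final LEFT:  [delta, echo, alpha]
Final RIGHT: [foxtrot, echo, alpha]
i=0: L=delta, R=foxtrot=BASE -> take LEFT -> delta
i=1: L=echo R=echo -> agree -> echo
i=2: L=alpha R=alpha -> agree -> alpha

Answer: delta
echo
alpha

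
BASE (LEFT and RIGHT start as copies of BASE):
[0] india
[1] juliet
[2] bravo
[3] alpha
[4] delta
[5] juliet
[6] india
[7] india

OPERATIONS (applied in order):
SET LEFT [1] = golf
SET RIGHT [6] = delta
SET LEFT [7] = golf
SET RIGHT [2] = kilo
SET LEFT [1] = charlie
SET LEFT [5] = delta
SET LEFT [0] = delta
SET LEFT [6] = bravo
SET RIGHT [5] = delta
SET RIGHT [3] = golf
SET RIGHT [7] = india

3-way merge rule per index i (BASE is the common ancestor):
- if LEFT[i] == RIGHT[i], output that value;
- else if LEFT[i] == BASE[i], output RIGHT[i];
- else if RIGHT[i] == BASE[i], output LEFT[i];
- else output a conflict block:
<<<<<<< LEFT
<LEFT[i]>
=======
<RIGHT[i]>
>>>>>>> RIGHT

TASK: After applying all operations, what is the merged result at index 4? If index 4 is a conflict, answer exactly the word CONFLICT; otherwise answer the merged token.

Final LEFT:  [delta, charlie, bravo, alpha, delta, delta, bravo, golf]
Final RIGHT: [india, juliet, kilo, golf, delta, delta, delta, india]
i=0: L=delta, R=india=BASE -> take LEFT -> delta
i=1: L=charlie, R=juliet=BASE -> take LEFT -> charlie
i=2: L=bravo=BASE, R=kilo -> take RIGHT -> kilo
i=3: L=alpha=BASE, R=golf -> take RIGHT -> golf
i=4: L=delta R=delta -> agree -> delta
i=5: L=delta R=delta -> agree -> delta
i=6: BASE=india L=bravo R=delta all differ -> CONFLICT
i=7: L=golf, R=india=BASE -> take LEFT -> golf
Index 4 -> delta

Answer: delta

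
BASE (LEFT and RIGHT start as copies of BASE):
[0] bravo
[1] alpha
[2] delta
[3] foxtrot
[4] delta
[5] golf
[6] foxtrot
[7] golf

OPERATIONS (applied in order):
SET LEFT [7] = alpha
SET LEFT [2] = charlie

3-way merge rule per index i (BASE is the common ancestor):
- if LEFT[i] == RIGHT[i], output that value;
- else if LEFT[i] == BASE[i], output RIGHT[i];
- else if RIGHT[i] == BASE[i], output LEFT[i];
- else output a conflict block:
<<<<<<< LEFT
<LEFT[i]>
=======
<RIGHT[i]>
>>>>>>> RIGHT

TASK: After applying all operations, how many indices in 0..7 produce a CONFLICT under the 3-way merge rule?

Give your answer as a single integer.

Final LEFT:  [bravo, alpha, charlie, foxtrot, delta, golf, foxtrot, alpha]
Final RIGHT: [bravo, alpha, delta, foxtrot, delta, golf, foxtrot, golf]
i=0: L=bravo R=bravo -> agree -> bravo
i=1: L=alpha R=alpha -> agree -> alpha
i=2: L=charlie, R=delta=BASE -> take LEFT -> charlie
i=3: L=foxtrot R=foxtrot -> agree -> foxtrot
i=4: L=delta R=delta -> agree -> delta
i=5: L=golf R=golf -> agree -> golf
i=6: L=foxtrot R=foxtrot -> agree -> foxtrot
i=7: L=alpha, R=golf=BASE -> take LEFT -> alpha
Conflict count: 0

Answer: 0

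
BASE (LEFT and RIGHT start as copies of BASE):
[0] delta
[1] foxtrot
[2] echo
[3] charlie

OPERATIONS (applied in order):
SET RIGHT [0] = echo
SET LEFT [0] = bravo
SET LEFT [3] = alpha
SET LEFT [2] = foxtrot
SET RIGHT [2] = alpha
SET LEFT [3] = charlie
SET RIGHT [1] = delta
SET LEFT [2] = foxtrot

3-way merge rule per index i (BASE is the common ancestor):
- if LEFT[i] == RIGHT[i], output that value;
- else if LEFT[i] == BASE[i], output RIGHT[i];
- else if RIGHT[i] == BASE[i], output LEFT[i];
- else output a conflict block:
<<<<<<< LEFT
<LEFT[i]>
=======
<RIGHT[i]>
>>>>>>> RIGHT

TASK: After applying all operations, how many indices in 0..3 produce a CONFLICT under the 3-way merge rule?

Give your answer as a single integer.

Final LEFT:  [bravo, foxtrot, foxtrot, charlie]
Final RIGHT: [echo, delta, alpha, charlie]
i=0: BASE=delta L=bravo R=echo all differ -> CONFLICT
i=1: L=foxtrot=BASE, R=delta -> take RIGHT -> delta
i=2: BASE=echo L=foxtrot R=alpha all differ -> CONFLICT
i=3: L=charlie R=charlie -> agree -> charlie
Conflict count: 2

Answer: 2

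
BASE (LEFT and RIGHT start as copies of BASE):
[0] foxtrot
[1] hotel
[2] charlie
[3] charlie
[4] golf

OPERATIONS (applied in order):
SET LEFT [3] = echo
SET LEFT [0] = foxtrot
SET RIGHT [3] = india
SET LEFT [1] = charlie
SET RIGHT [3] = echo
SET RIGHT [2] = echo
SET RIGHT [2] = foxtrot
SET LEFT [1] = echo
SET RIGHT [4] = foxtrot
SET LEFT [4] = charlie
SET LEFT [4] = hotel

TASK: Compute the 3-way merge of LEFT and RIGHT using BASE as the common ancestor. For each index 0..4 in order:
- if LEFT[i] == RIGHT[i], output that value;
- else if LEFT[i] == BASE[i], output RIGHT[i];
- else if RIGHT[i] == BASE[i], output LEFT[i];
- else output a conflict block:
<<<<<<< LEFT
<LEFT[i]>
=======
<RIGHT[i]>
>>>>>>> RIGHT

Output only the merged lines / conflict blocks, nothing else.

Final LEFT:  [foxtrot, echo, charlie, echo, hotel]
Final RIGHT: [foxtrot, hotel, foxtrot, echo, foxtrot]
i=0: L=foxtrot R=foxtrot -> agree -> foxtrot
i=1: L=echo, R=hotel=BASE -> take LEFT -> echo
i=2: L=charlie=BASE, R=foxtrot -> take RIGHT -> foxtrot
i=3: L=echo R=echo -> agree -> echo
i=4: BASE=golf L=hotel R=foxtrot all differ -> CONFLICT

Answer: foxtrot
echo
foxtrot
echo
<<<<<<< LEFT
hotel
=======
foxtrot
>>>>>>> RIGHT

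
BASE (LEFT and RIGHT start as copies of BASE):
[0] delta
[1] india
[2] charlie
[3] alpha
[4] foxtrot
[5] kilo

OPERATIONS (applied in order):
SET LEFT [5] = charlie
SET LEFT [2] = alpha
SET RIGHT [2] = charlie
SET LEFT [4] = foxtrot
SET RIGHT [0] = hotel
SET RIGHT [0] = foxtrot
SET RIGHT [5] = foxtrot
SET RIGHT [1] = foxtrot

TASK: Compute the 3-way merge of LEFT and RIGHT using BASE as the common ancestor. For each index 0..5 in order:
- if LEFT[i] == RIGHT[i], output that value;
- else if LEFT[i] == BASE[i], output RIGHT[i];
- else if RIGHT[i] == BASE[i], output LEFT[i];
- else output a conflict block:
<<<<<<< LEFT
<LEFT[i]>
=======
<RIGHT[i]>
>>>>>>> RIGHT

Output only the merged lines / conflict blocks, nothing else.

Answer: foxtrot
foxtrot
alpha
alpha
foxtrot
<<<<<<< LEFT
charlie
=======
foxtrot
>>>>>>> RIGHT

Derivation:
Final LEFT:  [delta, india, alpha, alpha, foxtrot, charlie]
Final RIGHT: [foxtrot, foxtrot, charlie, alpha, foxtrot, foxtrot]
i=0: L=delta=BASE, R=foxtrot -> take RIGHT -> foxtrot
i=1: L=india=BASE, R=foxtrot -> take RIGHT -> foxtrot
i=2: L=alpha, R=charlie=BASE -> take LEFT -> alpha
i=3: L=alpha R=alpha -> agree -> alpha
i=4: L=foxtrot R=foxtrot -> agree -> foxtrot
i=5: BASE=kilo L=charlie R=foxtrot all differ -> CONFLICT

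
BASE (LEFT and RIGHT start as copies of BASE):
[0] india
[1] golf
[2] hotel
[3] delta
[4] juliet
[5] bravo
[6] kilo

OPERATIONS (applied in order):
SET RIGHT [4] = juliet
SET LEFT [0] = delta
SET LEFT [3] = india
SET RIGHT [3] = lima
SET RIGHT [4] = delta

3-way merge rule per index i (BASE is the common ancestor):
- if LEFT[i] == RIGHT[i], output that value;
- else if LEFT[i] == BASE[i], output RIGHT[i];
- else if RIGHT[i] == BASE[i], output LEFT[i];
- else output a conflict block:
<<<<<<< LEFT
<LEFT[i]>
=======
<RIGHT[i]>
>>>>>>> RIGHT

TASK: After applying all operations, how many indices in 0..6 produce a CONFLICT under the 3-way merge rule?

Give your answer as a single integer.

Final LEFT:  [delta, golf, hotel, india, juliet, bravo, kilo]
Final RIGHT: [india, golf, hotel, lima, delta, bravo, kilo]
i=0: L=delta, R=india=BASE -> take LEFT -> delta
i=1: L=golf R=golf -> agree -> golf
i=2: L=hotel R=hotel -> agree -> hotel
i=3: BASE=delta L=india R=lima all differ -> CONFLICT
i=4: L=juliet=BASE, R=delta -> take RIGHT -> delta
i=5: L=bravo R=bravo -> agree -> bravo
i=6: L=kilo R=kilo -> agree -> kilo
Conflict count: 1

Answer: 1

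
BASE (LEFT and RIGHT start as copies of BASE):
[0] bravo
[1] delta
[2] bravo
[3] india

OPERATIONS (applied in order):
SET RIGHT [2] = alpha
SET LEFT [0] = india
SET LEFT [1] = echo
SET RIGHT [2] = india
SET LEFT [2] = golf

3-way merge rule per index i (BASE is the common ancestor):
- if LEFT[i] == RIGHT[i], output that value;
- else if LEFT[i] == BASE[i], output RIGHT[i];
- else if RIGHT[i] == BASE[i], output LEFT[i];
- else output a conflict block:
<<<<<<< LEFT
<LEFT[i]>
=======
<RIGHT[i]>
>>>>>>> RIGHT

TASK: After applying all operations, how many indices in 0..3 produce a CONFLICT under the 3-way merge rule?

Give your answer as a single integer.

Answer: 1

Derivation:
Final LEFT:  [india, echo, golf, india]
Final RIGHT: [bravo, delta, india, india]
i=0: L=india, R=bravo=BASE -> take LEFT -> india
i=1: L=echo, R=delta=BASE -> take LEFT -> echo
i=2: BASE=bravo L=golf R=india all differ -> CONFLICT
i=3: L=india R=india -> agree -> india
Conflict count: 1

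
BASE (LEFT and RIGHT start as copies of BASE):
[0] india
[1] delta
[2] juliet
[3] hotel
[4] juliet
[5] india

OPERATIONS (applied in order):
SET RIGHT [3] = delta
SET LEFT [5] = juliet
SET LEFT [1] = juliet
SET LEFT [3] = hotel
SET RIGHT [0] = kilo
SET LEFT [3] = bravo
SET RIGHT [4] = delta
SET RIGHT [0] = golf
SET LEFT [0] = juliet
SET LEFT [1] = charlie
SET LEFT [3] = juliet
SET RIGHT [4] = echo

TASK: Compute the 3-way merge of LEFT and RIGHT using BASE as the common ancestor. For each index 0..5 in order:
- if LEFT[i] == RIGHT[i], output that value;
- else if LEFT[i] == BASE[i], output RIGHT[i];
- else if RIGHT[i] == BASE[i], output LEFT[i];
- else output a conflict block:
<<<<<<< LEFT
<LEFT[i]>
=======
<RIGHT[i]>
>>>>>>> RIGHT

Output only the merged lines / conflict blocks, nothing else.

Final LEFT:  [juliet, charlie, juliet, juliet, juliet, juliet]
Final RIGHT: [golf, delta, juliet, delta, echo, india]
i=0: BASE=india L=juliet R=golf all differ -> CONFLICT
i=1: L=charlie, R=delta=BASE -> take LEFT -> charlie
i=2: L=juliet R=juliet -> agree -> juliet
i=3: BASE=hotel L=juliet R=delta all differ -> CONFLICT
i=4: L=juliet=BASE, R=echo -> take RIGHT -> echo
i=5: L=juliet, R=india=BASE -> take LEFT -> juliet

Answer: <<<<<<< LEFT
juliet
=======
golf
>>>>>>> RIGHT
charlie
juliet
<<<<<<< LEFT
juliet
=======
delta
>>>>>>> RIGHT
echo
juliet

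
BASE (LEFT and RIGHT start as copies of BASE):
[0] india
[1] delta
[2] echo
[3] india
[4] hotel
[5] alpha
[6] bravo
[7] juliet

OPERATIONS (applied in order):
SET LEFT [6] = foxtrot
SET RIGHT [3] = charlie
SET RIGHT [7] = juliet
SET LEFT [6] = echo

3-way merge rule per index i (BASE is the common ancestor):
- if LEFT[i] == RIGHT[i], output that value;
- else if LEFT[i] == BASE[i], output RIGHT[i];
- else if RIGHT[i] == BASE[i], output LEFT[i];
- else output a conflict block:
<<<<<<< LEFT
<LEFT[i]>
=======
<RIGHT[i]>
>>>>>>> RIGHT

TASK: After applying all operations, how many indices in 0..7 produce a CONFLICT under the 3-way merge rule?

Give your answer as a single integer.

Final LEFT:  [india, delta, echo, india, hotel, alpha, echo, juliet]
Final RIGHT: [india, delta, echo, charlie, hotel, alpha, bravo, juliet]
i=0: L=india R=india -> agree -> india
i=1: L=delta R=delta -> agree -> delta
i=2: L=echo R=echo -> agree -> echo
i=3: L=india=BASE, R=charlie -> take RIGHT -> charlie
i=4: L=hotel R=hotel -> agree -> hotel
i=5: L=alpha R=alpha -> agree -> alpha
i=6: L=echo, R=bravo=BASE -> take LEFT -> echo
i=7: L=juliet R=juliet -> agree -> juliet
Conflict count: 0

Answer: 0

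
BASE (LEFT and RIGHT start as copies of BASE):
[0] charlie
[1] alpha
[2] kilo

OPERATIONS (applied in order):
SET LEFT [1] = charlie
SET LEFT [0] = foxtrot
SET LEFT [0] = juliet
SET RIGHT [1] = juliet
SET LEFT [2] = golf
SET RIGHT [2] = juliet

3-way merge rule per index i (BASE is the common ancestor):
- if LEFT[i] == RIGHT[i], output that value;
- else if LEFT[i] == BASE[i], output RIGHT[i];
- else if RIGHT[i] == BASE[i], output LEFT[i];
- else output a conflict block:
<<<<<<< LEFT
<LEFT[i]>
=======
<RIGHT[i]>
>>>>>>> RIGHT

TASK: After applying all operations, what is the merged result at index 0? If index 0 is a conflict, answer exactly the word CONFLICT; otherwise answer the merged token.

Final LEFT:  [juliet, charlie, golf]
Final RIGHT: [charlie, juliet, juliet]
i=0: L=juliet, R=charlie=BASE -> take LEFT -> juliet
i=1: BASE=alpha L=charlie R=juliet all differ -> CONFLICT
i=2: BASE=kilo L=golf R=juliet all differ -> CONFLICT
Index 0 -> juliet

Answer: juliet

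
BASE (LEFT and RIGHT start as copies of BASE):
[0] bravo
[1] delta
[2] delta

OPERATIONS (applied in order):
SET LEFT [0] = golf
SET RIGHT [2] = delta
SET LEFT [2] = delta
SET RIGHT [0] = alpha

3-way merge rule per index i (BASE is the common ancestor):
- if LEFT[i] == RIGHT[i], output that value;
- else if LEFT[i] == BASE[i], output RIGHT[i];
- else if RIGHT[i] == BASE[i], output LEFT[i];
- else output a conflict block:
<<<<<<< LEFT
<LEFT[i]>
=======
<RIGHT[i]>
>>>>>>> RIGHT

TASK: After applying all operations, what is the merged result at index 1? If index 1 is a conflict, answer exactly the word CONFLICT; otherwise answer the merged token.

Answer: delta

Derivation:
Final LEFT:  [golf, delta, delta]
Final RIGHT: [alpha, delta, delta]
i=0: BASE=bravo L=golf R=alpha all differ -> CONFLICT
i=1: L=delta R=delta -> agree -> delta
i=2: L=delta R=delta -> agree -> delta
Index 1 -> delta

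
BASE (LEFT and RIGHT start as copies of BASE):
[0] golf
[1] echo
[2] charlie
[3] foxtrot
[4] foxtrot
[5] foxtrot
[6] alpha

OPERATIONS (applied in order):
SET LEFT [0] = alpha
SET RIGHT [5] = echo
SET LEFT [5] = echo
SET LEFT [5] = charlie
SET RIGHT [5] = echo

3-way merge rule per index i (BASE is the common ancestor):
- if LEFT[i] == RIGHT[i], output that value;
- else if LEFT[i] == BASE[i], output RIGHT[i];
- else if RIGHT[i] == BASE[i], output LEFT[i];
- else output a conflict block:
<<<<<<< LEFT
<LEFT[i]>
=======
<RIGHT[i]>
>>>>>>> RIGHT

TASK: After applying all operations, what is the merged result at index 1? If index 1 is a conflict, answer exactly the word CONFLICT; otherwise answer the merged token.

Final LEFT:  [alpha, echo, charlie, foxtrot, foxtrot, charlie, alpha]
Final RIGHT: [golf, echo, charlie, foxtrot, foxtrot, echo, alpha]
i=0: L=alpha, R=golf=BASE -> take LEFT -> alpha
i=1: L=echo R=echo -> agree -> echo
i=2: L=charlie R=charlie -> agree -> charlie
i=3: L=foxtrot R=foxtrot -> agree -> foxtrot
i=4: L=foxtrot R=foxtrot -> agree -> foxtrot
i=5: BASE=foxtrot L=charlie R=echo all differ -> CONFLICT
i=6: L=alpha R=alpha -> agree -> alpha
Index 1 -> echo

Answer: echo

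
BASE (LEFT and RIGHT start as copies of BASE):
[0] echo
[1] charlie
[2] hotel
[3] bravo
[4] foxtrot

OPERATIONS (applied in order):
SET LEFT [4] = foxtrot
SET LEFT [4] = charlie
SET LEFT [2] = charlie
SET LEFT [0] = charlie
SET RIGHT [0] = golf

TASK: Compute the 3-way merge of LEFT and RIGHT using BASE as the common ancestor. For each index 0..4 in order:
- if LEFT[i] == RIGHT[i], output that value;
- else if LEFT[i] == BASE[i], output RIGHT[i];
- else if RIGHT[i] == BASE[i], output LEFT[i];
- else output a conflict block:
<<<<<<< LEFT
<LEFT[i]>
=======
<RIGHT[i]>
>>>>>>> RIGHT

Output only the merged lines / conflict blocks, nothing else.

Answer: <<<<<<< LEFT
charlie
=======
golf
>>>>>>> RIGHT
charlie
charlie
bravo
charlie

Derivation:
Final LEFT:  [charlie, charlie, charlie, bravo, charlie]
Final RIGHT: [golf, charlie, hotel, bravo, foxtrot]
i=0: BASE=echo L=charlie R=golf all differ -> CONFLICT
i=1: L=charlie R=charlie -> agree -> charlie
i=2: L=charlie, R=hotel=BASE -> take LEFT -> charlie
i=3: L=bravo R=bravo -> agree -> bravo
i=4: L=charlie, R=foxtrot=BASE -> take LEFT -> charlie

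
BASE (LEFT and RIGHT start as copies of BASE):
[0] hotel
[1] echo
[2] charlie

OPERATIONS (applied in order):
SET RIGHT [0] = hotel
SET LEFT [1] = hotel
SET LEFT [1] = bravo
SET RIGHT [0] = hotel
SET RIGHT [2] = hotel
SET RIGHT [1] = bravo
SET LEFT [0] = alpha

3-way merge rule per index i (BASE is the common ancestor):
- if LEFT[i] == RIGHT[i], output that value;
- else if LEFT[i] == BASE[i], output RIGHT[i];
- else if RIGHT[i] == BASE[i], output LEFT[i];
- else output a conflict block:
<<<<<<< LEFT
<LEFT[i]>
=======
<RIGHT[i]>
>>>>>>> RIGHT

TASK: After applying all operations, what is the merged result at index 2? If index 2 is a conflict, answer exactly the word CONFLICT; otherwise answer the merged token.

Final LEFT:  [alpha, bravo, charlie]
Final RIGHT: [hotel, bravo, hotel]
i=0: L=alpha, R=hotel=BASE -> take LEFT -> alpha
i=1: L=bravo R=bravo -> agree -> bravo
i=2: L=charlie=BASE, R=hotel -> take RIGHT -> hotel
Index 2 -> hotel

Answer: hotel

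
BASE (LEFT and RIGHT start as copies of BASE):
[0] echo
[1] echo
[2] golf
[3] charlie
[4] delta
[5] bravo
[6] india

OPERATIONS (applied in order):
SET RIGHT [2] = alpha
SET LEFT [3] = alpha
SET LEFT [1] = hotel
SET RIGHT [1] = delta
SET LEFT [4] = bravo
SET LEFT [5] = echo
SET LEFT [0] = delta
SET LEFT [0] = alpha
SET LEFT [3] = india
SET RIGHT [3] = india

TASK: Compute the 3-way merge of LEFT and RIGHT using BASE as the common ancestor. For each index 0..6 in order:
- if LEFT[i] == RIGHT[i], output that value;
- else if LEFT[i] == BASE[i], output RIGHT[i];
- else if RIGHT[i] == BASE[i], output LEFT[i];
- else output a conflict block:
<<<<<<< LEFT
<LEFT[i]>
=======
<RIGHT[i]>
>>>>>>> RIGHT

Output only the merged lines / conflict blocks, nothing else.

Answer: alpha
<<<<<<< LEFT
hotel
=======
delta
>>>>>>> RIGHT
alpha
india
bravo
echo
india

Derivation:
Final LEFT:  [alpha, hotel, golf, india, bravo, echo, india]
Final RIGHT: [echo, delta, alpha, india, delta, bravo, india]
i=0: L=alpha, R=echo=BASE -> take LEFT -> alpha
i=1: BASE=echo L=hotel R=delta all differ -> CONFLICT
i=2: L=golf=BASE, R=alpha -> take RIGHT -> alpha
i=3: L=india R=india -> agree -> india
i=4: L=bravo, R=delta=BASE -> take LEFT -> bravo
i=5: L=echo, R=bravo=BASE -> take LEFT -> echo
i=6: L=india R=india -> agree -> india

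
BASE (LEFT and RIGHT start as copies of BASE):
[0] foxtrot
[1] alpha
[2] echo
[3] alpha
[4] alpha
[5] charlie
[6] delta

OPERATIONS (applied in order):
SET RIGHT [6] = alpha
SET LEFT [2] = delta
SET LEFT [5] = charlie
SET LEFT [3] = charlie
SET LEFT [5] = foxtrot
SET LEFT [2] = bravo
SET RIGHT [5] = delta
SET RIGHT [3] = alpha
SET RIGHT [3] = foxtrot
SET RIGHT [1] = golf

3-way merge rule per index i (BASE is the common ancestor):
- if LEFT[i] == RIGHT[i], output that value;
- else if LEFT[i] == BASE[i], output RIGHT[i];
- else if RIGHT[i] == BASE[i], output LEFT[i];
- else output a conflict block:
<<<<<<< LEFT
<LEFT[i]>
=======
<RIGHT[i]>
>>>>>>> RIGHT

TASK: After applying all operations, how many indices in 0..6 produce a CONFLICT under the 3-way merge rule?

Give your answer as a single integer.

Answer: 2

Derivation:
Final LEFT:  [foxtrot, alpha, bravo, charlie, alpha, foxtrot, delta]
Final RIGHT: [foxtrot, golf, echo, foxtrot, alpha, delta, alpha]
i=0: L=foxtrot R=foxtrot -> agree -> foxtrot
i=1: L=alpha=BASE, R=golf -> take RIGHT -> golf
i=2: L=bravo, R=echo=BASE -> take LEFT -> bravo
i=3: BASE=alpha L=charlie R=foxtrot all differ -> CONFLICT
i=4: L=alpha R=alpha -> agree -> alpha
i=5: BASE=charlie L=foxtrot R=delta all differ -> CONFLICT
i=6: L=delta=BASE, R=alpha -> take RIGHT -> alpha
Conflict count: 2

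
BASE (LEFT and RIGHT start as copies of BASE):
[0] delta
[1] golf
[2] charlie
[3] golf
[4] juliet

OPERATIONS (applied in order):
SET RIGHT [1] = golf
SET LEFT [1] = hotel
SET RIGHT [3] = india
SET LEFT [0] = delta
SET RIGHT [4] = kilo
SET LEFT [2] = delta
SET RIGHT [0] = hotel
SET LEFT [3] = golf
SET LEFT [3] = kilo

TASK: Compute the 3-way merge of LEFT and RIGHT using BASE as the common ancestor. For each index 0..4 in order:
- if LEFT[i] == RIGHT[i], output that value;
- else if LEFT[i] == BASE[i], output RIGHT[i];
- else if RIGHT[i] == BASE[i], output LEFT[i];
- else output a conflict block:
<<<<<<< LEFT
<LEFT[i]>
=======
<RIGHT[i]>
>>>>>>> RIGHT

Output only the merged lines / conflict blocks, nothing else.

Answer: hotel
hotel
delta
<<<<<<< LEFT
kilo
=======
india
>>>>>>> RIGHT
kilo

Derivation:
Final LEFT:  [delta, hotel, delta, kilo, juliet]
Final RIGHT: [hotel, golf, charlie, india, kilo]
i=0: L=delta=BASE, R=hotel -> take RIGHT -> hotel
i=1: L=hotel, R=golf=BASE -> take LEFT -> hotel
i=2: L=delta, R=charlie=BASE -> take LEFT -> delta
i=3: BASE=golf L=kilo R=india all differ -> CONFLICT
i=4: L=juliet=BASE, R=kilo -> take RIGHT -> kilo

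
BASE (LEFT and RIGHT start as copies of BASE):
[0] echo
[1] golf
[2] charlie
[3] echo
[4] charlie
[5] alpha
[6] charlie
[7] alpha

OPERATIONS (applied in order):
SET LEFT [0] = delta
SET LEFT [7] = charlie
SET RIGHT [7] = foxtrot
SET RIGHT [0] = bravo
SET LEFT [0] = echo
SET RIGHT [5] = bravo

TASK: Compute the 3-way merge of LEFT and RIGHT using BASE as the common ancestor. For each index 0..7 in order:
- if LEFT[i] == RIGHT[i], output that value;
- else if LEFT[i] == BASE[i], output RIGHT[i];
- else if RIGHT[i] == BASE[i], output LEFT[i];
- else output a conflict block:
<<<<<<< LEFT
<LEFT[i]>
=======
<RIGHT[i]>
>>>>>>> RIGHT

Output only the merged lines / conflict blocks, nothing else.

Final LEFT:  [echo, golf, charlie, echo, charlie, alpha, charlie, charlie]
Final RIGHT: [bravo, golf, charlie, echo, charlie, bravo, charlie, foxtrot]
i=0: L=echo=BASE, R=bravo -> take RIGHT -> bravo
i=1: L=golf R=golf -> agree -> golf
i=2: L=charlie R=charlie -> agree -> charlie
i=3: L=echo R=echo -> agree -> echo
i=4: L=charlie R=charlie -> agree -> charlie
i=5: L=alpha=BASE, R=bravo -> take RIGHT -> bravo
i=6: L=charlie R=charlie -> agree -> charlie
i=7: BASE=alpha L=charlie R=foxtrot all differ -> CONFLICT

Answer: bravo
golf
charlie
echo
charlie
bravo
charlie
<<<<<<< LEFT
charlie
=======
foxtrot
>>>>>>> RIGHT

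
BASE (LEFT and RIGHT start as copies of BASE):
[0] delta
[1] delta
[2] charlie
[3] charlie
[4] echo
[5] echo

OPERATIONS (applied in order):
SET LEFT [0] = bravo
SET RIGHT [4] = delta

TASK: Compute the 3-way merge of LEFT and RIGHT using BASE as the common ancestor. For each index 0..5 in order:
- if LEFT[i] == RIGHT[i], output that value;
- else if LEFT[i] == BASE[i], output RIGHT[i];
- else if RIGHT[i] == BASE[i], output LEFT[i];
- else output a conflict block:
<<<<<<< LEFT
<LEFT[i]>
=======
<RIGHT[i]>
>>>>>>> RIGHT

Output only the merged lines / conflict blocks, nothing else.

Answer: bravo
delta
charlie
charlie
delta
echo

Derivation:
Final LEFT:  [bravo, delta, charlie, charlie, echo, echo]
Final RIGHT: [delta, delta, charlie, charlie, delta, echo]
i=0: L=bravo, R=delta=BASE -> take LEFT -> bravo
i=1: L=delta R=delta -> agree -> delta
i=2: L=charlie R=charlie -> agree -> charlie
i=3: L=charlie R=charlie -> agree -> charlie
i=4: L=echo=BASE, R=delta -> take RIGHT -> delta
i=5: L=echo R=echo -> agree -> echo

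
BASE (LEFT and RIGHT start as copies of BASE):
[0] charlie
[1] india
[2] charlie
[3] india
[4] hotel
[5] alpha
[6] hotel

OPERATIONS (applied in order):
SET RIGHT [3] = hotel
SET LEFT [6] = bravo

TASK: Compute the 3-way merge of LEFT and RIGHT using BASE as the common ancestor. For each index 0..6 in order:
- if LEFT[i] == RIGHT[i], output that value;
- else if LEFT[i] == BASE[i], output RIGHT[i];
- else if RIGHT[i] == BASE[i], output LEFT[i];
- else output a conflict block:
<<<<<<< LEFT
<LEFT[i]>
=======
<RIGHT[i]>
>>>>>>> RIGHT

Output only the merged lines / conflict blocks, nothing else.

Final LEFT:  [charlie, india, charlie, india, hotel, alpha, bravo]
Final RIGHT: [charlie, india, charlie, hotel, hotel, alpha, hotel]
i=0: L=charlie R=charlie -> agree -> charlie
i=1: L=india R=india -> agree -> india
i=2: L=charlie R=charlie -> agree -> charlie
i=3: L=india=BASE, R=hotel -> take RIGHT -> hotel
i=4: L=hotel R=hotel -> agree -> hotel
i=5: L=alpha R=alpha -> agree -> alpha
i=6: L=bravo, R=hotel=BASE -> take LEFT -> bravo

Answer: charlie
india
charlie
hotel
hotel
alpha
bravo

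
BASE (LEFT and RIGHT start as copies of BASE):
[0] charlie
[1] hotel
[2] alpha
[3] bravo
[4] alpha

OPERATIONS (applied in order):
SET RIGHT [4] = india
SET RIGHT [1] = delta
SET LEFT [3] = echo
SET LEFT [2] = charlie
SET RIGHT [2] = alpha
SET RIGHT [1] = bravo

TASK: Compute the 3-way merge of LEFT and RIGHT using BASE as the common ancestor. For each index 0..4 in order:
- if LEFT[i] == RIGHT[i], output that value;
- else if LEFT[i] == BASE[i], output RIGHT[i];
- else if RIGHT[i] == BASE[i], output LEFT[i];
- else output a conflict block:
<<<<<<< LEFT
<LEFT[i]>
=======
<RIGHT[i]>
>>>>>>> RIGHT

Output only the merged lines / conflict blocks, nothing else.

Final LEFT:  [charlie, hotel, charlie, echo, alpha]
Final RIGHT: [charlie, bravo, alpha, bravo, india]
i=0: L=charlie R=charlie -> agree -> charlie
i=1: L=hotel=BASE, R=bravo -> take RIGHT -> bravo
i=2: L=charlie, R=alpha=BASE -> take LEFT -> charlie
i=3: L=echo, R=bravo=BASE -> take LEFT -> echo
i=4: L=alpha=BASE, R=india -> take RIGHT -> india

Answer: charlie
bravo
charlie
echo
india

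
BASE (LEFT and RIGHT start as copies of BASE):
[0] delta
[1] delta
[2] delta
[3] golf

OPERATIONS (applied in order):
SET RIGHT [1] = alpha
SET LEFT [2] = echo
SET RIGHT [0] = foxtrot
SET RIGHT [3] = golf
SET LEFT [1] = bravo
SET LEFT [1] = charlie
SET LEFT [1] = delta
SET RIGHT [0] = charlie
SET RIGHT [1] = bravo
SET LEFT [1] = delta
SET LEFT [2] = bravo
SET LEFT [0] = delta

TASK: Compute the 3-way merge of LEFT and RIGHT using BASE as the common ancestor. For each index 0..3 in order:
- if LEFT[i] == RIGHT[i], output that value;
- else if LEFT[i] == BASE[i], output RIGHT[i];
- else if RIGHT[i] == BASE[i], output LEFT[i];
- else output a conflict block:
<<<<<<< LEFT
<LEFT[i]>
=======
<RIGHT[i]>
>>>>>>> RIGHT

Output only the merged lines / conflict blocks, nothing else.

Answer: charlie
bravo
bravo
golf

Derivation:
Final LEFT:  [delta, delta, bravo, golf]
Final RIGHT: [charlie, bravo, delta, golf]
i=0: L=delta=BASE, R=charlie -> take RIGHT -> charlie
i=1: L=delta=BASE, R=bravo -> take RIGHT -> bravo
i=2: L=bravo, R=delta=BASE -> take LEFT -> bravo
i=3: L=golf R=golf -> agree -> golf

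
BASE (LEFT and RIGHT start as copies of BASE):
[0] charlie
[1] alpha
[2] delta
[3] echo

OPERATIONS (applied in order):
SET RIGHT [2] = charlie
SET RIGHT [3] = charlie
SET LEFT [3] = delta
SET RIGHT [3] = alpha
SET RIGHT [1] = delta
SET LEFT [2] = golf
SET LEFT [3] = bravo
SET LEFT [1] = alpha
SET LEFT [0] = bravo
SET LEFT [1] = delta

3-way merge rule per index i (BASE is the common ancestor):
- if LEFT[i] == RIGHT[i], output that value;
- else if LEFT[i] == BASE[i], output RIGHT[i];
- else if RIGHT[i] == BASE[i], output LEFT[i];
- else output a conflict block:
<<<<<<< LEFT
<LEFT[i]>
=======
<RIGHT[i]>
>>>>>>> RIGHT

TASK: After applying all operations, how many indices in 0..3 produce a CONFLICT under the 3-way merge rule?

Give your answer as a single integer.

Answer: 2

Derivation:
Final LEFT:  [bravo, delta, golf, bravo]
Final RIGHT: [charlie, delta, charlie, alpha]
i=0: L=bravo, R=charlie=BASE -> take LEFT -> bravo
i=1: L=delta R=delta -> agree -> delta
i=2: BASE=delta L=golf R=charlie all differ -> CONFLICT
i=3: BASE=echo L=bravo R=alpha all differ -> CONFLICT
Conflict count: 2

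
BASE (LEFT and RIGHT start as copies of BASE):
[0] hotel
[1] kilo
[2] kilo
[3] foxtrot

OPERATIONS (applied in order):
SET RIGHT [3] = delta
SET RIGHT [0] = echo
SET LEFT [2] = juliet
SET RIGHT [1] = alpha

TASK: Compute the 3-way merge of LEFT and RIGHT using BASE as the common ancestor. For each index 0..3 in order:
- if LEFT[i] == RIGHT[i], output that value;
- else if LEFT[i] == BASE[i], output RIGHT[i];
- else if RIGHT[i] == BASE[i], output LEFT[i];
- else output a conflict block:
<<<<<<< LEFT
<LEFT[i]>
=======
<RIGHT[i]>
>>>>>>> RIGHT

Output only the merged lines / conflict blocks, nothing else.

Answer: echo
alpha
juliet
delta

Derivation:
Final LEFT:  [hotel, kilo, juliet, foxtrot]
Final RIGHT: [echo, alpha, kilo, delta]
i=0: L=hotel=BASE, R=echo -> take RIGHT -> echo
i=1: L=kilo=BASE, R=alpha -> take RIGHT -> alpha
i=2: L=juliet, R=kilo=BASE -> take LEFT -> juliet
i=3: L=foxtrot=BASE, R=delta -> take RIGHT -> delta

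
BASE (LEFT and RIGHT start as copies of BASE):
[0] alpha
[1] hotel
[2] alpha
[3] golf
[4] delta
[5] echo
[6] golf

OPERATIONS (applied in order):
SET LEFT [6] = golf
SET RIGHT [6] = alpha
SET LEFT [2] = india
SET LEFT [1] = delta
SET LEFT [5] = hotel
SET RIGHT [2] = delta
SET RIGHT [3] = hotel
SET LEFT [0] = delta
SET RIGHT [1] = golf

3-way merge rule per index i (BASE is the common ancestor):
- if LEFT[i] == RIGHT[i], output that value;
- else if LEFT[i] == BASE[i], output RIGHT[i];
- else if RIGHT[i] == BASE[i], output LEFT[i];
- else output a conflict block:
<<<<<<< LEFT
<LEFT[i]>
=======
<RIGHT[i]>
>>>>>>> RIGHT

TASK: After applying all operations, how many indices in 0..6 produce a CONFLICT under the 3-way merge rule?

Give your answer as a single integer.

Answer: 2

Derivation:
Final LEFT:  [delta, delta, india, golf, delta, hotel, golf]
Final RIGHT: [alpha, golf, delta, hotel, delta, echo, alpha]
i=0: L=delta, R=alpha=BASE -> take LEFT -> delta
i=1: BASE=hotel L=delta R=golf all differ -> CONFLICT
i=2: BASE=alpha L=india R=delta all differ -> CONFLICT
i=3: L=golf=BASE, R=hotel -> take RIGHT -> hotel
i=4: L=delta R=delta -> agree -> delta
i=5: L=hotel, R=echo=BASE -> take LEFT -> hotel
i=6: L=golf=BASE, R=alpha -> take RIGHT -> alpha
Conflict count: 2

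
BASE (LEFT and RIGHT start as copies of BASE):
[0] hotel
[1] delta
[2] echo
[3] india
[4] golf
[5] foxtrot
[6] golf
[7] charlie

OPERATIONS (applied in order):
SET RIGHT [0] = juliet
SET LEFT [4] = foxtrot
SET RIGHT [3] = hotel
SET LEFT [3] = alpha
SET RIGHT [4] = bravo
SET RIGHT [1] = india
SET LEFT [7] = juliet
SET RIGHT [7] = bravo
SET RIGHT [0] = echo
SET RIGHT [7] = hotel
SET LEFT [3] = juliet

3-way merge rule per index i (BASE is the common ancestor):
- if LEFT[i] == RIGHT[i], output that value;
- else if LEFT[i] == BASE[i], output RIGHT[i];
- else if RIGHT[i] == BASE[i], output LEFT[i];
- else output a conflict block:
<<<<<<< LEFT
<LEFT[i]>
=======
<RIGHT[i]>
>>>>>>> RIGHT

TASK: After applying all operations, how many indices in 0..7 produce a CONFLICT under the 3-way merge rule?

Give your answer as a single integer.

Answer: 3

Derivation:
Final LEFT:  [hotel, delta, echo, juliet, foxtrot, foxtrot, golf, juliet]
Final RIGHT: [echo, india, echo, hotel, bravo, foxtrot, golf, hotel]
i=0: L=hotel=BASE, R=echo -> take RIGHT -> echo
i=1: L=delta=BASE, R=india -> take RIGHT -> india
i=2: L=echo R=echo -> agree -> echo
i=3: BASE=india L=juliet R=hotel all differ -> CONFLICT
i=4: BASE=golf L=foxtrot R=bravo all differ -> CONFLICT
i=5: L=foxtrot R=foxtrot -> agree -> foxtrot
i=6: L=golf R=golf -> agree -> golf
i=7: BASE=charlie L=juliet R=hotel all differ -> CONFLICT
Conflict count: 3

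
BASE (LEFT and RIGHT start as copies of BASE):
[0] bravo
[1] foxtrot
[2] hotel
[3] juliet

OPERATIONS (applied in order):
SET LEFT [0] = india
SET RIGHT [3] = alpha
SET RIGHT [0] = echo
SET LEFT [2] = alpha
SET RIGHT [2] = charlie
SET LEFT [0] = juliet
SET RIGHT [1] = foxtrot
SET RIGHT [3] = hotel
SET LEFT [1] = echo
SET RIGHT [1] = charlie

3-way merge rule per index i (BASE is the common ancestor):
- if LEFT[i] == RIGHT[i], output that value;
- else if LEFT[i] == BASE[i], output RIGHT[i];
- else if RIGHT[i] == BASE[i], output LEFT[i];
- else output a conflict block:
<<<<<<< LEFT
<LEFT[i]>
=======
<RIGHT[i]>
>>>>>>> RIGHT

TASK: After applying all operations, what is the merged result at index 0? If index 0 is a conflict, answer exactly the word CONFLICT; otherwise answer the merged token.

Answer: CONFLICT

Derivation:
Final LEFT:  [juliet, echo, alpha, juliet]
Final RIGHT: [echo, charlie, charlie, hotel]
i=0: BASE=bravo L=juliet R=echo all differ -> CONFLICT
i=1: BASE=foxtrot L=echo R=charlie all differ -> CONFLICT
i=2: BASE=hotel L=alpha R=charlie all differ -> CONFLICT
i=3: L=juliet=BASE, R=hotel -> take RIGHT -> hotel
Index 0 -> CONFLICT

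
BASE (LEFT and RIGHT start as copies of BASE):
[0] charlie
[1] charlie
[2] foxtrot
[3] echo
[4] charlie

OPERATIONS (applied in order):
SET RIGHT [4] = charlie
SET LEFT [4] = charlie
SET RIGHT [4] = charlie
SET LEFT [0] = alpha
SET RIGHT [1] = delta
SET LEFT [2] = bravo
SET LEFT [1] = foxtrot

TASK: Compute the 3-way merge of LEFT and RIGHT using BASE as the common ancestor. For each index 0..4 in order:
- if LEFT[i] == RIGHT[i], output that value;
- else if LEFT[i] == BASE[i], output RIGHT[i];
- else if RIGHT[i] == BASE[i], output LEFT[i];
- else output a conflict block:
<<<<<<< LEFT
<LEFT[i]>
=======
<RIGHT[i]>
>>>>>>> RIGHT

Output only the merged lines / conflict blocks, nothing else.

Answer: alpha
<<<<<<< LEFT
foxtrot
=======
delta
>>>>>>> RIGHT
bravo
echo
charlie

Derivation:
Final LEFT:  [alpha, foxtrot, bravo, echo, charlie]
Final RIGHT: [charlie, delta, foxtrot, echo, charlie]
i=0: L=alpha, R=charlie=BASE -> take LEFT -> alpha
i=1: BASE=charlie L=foxtrot R=delta all differ -> CONFLICT
i=2: L=bravo, R=foxtrot=BASE -> take LEFT -> bravo
i=3: L=echo R=echo -> agree -> echo
i=4: L=charlie R=charlie -> agree -> charlie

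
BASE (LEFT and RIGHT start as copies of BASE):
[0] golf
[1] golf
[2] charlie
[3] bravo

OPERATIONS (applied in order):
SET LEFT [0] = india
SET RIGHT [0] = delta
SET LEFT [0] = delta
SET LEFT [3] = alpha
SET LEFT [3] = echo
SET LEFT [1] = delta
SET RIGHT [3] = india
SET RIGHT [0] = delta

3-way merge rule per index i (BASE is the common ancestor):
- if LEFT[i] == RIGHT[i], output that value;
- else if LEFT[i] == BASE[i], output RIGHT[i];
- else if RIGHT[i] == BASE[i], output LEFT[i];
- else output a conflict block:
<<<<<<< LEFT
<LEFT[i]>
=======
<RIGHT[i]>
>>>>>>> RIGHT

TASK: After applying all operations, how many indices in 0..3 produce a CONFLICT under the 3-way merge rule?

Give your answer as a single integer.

Final LEFT:  [delta, delta, charlie, echo]
Final RIGHT: [delta, golf, charlie, india]
i=0: L=delta R=delta -> agree -> delta
i=1: L=delta, R=golf=BASE -> take LEFT -> delta
i=2: L=charlie R=charlie -> agree -> charlie
i=3: BASE=bravo L=echo R=india all differ -> CONFLICT
Conflict count: 1

Answer: 1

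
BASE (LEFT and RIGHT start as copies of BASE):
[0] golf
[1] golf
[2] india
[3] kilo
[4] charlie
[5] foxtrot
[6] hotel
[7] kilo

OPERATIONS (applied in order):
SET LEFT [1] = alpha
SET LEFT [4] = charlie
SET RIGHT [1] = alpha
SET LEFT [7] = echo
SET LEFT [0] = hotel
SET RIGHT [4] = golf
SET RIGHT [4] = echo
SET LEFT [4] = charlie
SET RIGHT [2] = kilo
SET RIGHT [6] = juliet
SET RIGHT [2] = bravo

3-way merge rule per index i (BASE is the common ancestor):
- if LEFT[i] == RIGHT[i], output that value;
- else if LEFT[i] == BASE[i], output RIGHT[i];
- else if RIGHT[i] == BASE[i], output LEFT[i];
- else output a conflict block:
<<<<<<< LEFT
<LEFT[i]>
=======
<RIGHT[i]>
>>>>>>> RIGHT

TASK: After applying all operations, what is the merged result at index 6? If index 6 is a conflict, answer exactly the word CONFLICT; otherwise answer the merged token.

Final LEFT:  [hotel, alpha, india, kilo, charlie, foxtrot, hotel, echo]
Final RIGHT: [golf, alpha, bravo, kilo, echo, foxtrot, juliet, kilo]
i=0: L=hotel, R=golf=BASE -> take LEFT -> hotel
i=1: L=alpha R=alpha -> agree -> alpha
i=2: L=india=BASE, R=bravo -> take RIGHT -> bravo
i=3: L=kilo R=kilo -> agree -> kilo
i=4: L=charlie=BASE, R=echo -> take RIGHT -> echo
i=5: L=foxtrot R=foxtrot -> agree -> foxtrot
i=6: L=hotel=BASE, R=juliet -> take RIGHT -> juliet
i=7: L=echo, R=kilo=BASE -> take LEFT -> echo
Index 6 -> juliet

Answer: juliet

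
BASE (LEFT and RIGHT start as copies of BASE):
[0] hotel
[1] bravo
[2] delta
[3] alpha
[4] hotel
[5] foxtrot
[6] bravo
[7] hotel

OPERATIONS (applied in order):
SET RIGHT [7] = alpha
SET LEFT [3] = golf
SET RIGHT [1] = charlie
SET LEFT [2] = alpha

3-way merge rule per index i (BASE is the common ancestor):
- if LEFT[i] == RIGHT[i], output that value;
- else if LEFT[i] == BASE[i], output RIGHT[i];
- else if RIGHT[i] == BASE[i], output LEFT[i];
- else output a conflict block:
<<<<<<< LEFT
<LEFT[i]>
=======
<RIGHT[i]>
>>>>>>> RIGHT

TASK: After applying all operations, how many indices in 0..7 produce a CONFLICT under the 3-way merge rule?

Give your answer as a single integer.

Answer: 0

Derivation:
Final LEFT:  [hotel, bravo, alpha, golf, hotel, foxtrot, bravo, hotel]
Final RIGHT: [hotel, charlie, delta, alpha, hotel, foxtrot, bravo, alpha]
i=0: L=hotel R=hotel -> agree -> hotel
i=1: L=bravo=BASE, R=charlie -> take RIGHT -> charlie
i=2: L=alpha, R=delta=BASE -> take LEFT -> alpha
i=3: L=golf, R=alpha=BASE -> take LEFT -> golf
i=4: L=hotel R=hotel -> agree -> hotel
i=5: L=foxtrot R=foxtrot -> agree -> foxtrot
i=6: L=bravo R=bravo -> agree -> bravo
i=7: L=hotel=BASE, R=alpha -> take RIGHT -> alpha
Conflict count: 0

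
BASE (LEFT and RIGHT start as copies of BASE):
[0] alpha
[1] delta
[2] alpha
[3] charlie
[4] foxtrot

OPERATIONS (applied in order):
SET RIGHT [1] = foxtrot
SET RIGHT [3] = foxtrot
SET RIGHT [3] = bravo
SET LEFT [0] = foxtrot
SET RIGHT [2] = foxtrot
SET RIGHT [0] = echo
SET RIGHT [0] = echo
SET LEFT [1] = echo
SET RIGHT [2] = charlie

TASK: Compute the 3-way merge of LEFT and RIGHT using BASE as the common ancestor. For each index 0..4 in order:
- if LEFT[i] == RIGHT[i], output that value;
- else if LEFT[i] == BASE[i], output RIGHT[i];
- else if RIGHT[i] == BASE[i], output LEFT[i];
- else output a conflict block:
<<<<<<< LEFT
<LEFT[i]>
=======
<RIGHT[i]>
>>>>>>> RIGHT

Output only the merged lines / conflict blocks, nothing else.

Answer: <<<<<<< LEFT
foxtrot
=======
echo
>>>>>>> RIGHT
<<<<<<< LEFT
echo
=======
foxtrot
>>>>>>> RIGHT
charlie
bravo
foxtrot

Derivation:
Final LEFT:  [foxtrot, echo, alpha, charlie, foxtrot]
Final RIGHT: [echo, foxtrot, charlie, bravo, foxtrot]
i=0: BASE=alpha L=foxtrot R=echo all differ -> CONFLICT
i=1: BASE=delta L=echo R=foxtrot all differ -> CONFLICT
i=2: L=alpha=BASE, R=charlie -> take RIGHT -> charlie
i=3: L=charlie=BASE, R=bravo -> take RIGHT -> bravo
i=4: L=foxtrot R=foxtrot -> agree -> foxtrot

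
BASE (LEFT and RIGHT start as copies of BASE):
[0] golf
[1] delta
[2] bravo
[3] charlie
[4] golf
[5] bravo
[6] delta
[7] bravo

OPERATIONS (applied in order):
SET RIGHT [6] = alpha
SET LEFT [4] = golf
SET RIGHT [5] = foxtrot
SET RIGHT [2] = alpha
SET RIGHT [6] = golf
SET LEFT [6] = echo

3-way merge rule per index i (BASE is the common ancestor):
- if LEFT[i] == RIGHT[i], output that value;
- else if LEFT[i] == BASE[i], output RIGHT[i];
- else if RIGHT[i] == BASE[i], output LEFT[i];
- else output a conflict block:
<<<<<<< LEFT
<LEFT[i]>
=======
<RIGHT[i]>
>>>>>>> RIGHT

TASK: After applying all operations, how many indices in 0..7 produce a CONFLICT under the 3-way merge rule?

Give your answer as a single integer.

Answer: 1

Derivation:
Final LEFT:  [golf, delta, bravo, charlie, golf, bravo, echo, bravo]
Final RIGHT: [golf, delta, alpha, charlie, golf, foxtrot, golf, bravo]
i=0: L=golf R=golf -> agree -> golf
i=1: L=delta R=delta -> agree -> delta
i=2: L=bravo=BASE, R=alpha -> take RIGHT -> alpha
i=3: L=charlie R=charlie -> agree -> charlie
i=4: L=golf R=golf -> agree -> golf
i=5: L=bravo=BASE, R=foxtrot -> take RIGHT -> foxtrot
i=6: BASE=delta L=echo R=golf all differ -> CONFLICT
i=7: L=bravo R=bravo -> agree -> bravo
Conflict count: 1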